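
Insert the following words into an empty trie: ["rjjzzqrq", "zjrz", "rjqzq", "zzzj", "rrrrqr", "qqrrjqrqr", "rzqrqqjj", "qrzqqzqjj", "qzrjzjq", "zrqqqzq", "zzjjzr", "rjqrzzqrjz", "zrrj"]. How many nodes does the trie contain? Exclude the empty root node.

72

For each word, the new-node count is its length minus the longest prefix already in the trie:
  "rjjzzqrq" → 8 new (r, j, j, z, z, q, r, q)
  "zjrz" → 4 new (z, j, r, z)
  "rjqzq" → prefix "rj" already present; 3 new (q, z, q)
  "zzzj" → prefix "z" already present; 3 new (z, z, j)
  "rrrrqr" → prefix "r" already present; 5 new (r, r, r, q, r)
  "qqrrjqrqr" → 9 new (q, q, r, r, j, q, r, q, r)
  "rzqrqqjj" → prefix "r" already present; 7 new (z, q, r, q, q, j, j)
  "qrzqqzqjj" → prefix "q" already present; 8 new (r, z, q, q, z, q, j, j)
  "qzrjzjq" → prefix "q" already present; 6 new (z, r, j, z, j, q)
  "zrqqqzq" → prefix "z" already present; 6 new (r, q, q, q, z, q)
  "zzjjzr" → prefix "zz" already present; 4 new (j, j, z, r)
  "rjqrzzqrjz" → prefix "rjq" already present; 7 new (r, z, z, q, r, j, z)
  "zrrj" → prefix "zr" already present; 2 new (r, j)
Total nodes = 8 + 4 + 3 + 3 + 5 + 9 + 7 + 8 + 6 + 6 + 4 + 7 + 2 = 72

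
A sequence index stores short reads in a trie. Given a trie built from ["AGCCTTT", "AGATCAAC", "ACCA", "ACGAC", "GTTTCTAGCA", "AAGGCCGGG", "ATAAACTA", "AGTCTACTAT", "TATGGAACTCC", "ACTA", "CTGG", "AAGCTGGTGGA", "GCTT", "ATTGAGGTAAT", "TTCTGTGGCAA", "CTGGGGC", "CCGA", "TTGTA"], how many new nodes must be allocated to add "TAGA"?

2

Walking "TAGA" from the root, the first 2 characters ("TA") follow existing edges; "G" is the first miss.
Each of the 2 remaining characters creates one node.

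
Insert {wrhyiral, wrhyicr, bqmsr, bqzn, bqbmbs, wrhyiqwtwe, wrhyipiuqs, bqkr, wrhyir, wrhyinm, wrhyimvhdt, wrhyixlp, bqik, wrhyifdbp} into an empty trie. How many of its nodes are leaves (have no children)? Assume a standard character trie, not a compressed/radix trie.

Leaves are exactly the stored words that no other stored word extends.
Those words: "bqbmbs", "bqik", "bqkr", "bqmsr", "bqzn", "wrhyicr", "wrhyifdbp", "wrhyimvhdt", "wrhyinm", "wrhyipiuqs", "wrhyiqwtwe", "wrhyiral", "wrhyixlp"
Leaf count: 13

13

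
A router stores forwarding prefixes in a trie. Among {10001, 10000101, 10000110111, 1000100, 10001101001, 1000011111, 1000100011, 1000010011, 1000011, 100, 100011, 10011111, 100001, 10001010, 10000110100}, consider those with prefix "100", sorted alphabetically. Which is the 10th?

1000100

Words with prefix "100", in lexicographic order: "100", "100001", "1000010011", "10000101", "1000011", "10000110100", "10000110111", "1000011111", "10001", "1000100", "1000100011", "10001010", "100011", "10001101001", "10011111"
The 10th is 1000100.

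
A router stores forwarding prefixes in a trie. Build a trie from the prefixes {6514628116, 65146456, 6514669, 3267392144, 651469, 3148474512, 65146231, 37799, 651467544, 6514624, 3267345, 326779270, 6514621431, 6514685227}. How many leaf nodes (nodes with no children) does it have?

Leaves are exactly the stored words that no other stored word extends.
Those words: "3148474512", "3267345", "3267392144", "326779270", "37799", "6514621431", "65146231", "6514624", "6514628116", "65146456", "6514669", "651467544", "6514685227", "651469"
Leaf count: 14

14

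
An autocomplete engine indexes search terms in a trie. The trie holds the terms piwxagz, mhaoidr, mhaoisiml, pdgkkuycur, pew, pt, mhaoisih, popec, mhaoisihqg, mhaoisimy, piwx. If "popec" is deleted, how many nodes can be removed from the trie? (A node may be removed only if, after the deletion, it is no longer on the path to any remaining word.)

After clearing the end-marker at "popec", prune upward until reaching a node still needed by another word.
The suffix "opec" (4 nodes) is used only by "popec"; the node for "p" still has the child "i", so pruning stops there.
Nodes removed: 4

4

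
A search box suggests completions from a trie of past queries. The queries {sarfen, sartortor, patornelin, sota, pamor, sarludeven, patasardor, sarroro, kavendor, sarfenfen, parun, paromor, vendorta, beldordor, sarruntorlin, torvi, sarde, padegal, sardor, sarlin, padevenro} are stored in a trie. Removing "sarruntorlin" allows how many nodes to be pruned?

After clearing the end-marker at "sarruntorlin", prune upward until reaching a node still needed by another word.
The suffix "untorlin" (8 nodes) is used only by "sarruntorlin"; the node for "sarr" still has the child "o", so pruning stops there.
Nodes removed: 8

8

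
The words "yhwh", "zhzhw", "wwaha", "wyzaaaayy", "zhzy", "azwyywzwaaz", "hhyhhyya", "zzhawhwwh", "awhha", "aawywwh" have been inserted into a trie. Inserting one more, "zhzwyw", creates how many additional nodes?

3

The longest prefix of "zhzwyw" already in the trie is "zhz" (length 3).
So 6 − 3 = 3 new nodes.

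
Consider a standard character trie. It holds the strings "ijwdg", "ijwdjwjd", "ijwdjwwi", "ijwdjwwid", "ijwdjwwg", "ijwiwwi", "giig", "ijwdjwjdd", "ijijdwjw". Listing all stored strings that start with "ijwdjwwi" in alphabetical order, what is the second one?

Words with prefix "ijwdjwwi", in lexicographic order: "ijwdjwwi", "ijwdjwwid"
The 2nd is ijwdjwwid.

ijwdjwwid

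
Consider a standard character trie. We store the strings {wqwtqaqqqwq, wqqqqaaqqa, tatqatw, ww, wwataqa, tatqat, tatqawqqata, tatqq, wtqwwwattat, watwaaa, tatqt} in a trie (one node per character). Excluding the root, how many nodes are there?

Count nodes per top-level branch (shared prefixes stored once):
  't'-branch (tatqat, tatqatw, tatqawqqata, tatqq, tatqt): 15 nodes
  'w'-branch (watwaaa, wqqqqaaqqa, wqwtqaqqqwq, wtqwwwattat, ww, wwataqa): 41 nodes
Sum: 56

56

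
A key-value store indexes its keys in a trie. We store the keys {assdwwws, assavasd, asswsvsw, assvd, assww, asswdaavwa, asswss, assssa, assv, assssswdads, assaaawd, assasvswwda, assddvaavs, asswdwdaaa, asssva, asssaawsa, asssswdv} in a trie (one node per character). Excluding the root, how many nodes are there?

69

Insert word by word; a character creates a node only if that edge doesn't already exist:
  "assdwwws" → 8 new (a, s, s, d, w, w, w, s)
  "assavasd" → prefix "ass" already present; 5 new (a, v, a, s, d)
  "asswsvsw" → prefix "ass" already present; 5 new (w, s, v, s, w)
  "assvd" → prefix "ass" already present; 2 new (v, d)
  "assww" → prefix "assw" already present; 1 new (w)
  "asswdaavwa" → prefix "assw" already present; 6 new (d, a, a, v, w, a)
  "asswss" → prefix "assws" already present; 1 new (s)
  "assssa" → prefix "ass" already present; 3 new (s, s, a)
  "assv" → prefix "assv" already present; 0 new (none)
  "assssswdads" → prefix "assss" already present; 6 new (s, w, d, a, d, s)
  "assaaawd" → prefix "assa" already present; 4 new (a, a, w, d)
  "assasvswwda" → prefix "assa" already present; 7 new (s, v, s, w, w, d, a)
  "assddvaavs" → prefix "assd" already present; 6 new (d, v, a, a, v, s)
  "asswdwdaaa" → prefix "asswd" already present; 5 new (w, d, a, a, a)
  "asssva" → prefix "asss" already present; 2 new (v, a)
  "asssaawsa" → prefix "asss" already present; 5 new (a, a, w, s, a)
  "asssswdv" → prefix "assss" already present; 3 new (w, d, v)
Total nodes = 8 + 5 + 5 + 2 + 1 + 6 + 1 + 3 + 0 + 6 + 4 + 7 + 6 + 5 + 2 + 5 + 3 = 69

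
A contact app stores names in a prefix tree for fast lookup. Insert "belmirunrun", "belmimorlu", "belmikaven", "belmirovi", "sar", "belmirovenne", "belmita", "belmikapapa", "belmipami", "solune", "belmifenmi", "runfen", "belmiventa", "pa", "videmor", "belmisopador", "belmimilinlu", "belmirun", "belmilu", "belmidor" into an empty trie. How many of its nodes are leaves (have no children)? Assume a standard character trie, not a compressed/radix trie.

19

A leaf is a node with no children — equivalently, the end of a word that is not a proper prefix of any other stored word.
Those words: "belmidor", "belmifenmi", "belmikapapa", "belmikaven", "belmilu", "belmimilinlu", "belmimorlu", "belmipami", "belmirovenne", "belmirovi", "belmirunrun", "belmisopador", "belmita", "belmiventa", "pa", "runfen", "sar", "solune", "videmor"
Leaf count: 19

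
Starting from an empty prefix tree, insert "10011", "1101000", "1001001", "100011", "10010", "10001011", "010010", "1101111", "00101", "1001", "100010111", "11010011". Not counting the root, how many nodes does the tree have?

Trace insertions, counting only characters that open a new branch:
  "10011" → 5 new (1, 0, 0, 1, 1)
  "1101000" → prefix "1" already present; 6 new (1, 0, 1, 0, 0, 0)
  "1001001" → prefix "1001" already present; 3 new (0, 0, 1)
  "100011" → prefix "100" already present; 3 new (0, 1, 1)
  "10010" → prefix "10010" already present; 0 new (none)
  "10001011" → prefix "10001" already present; 3 new (0, 1, 1)
  "010010" → 6 new (0, 1, 0, 0, 1, 0)
  "1101111" → prefix "1101" already present; 3 new (1, 1, 1)
  "00101" → prefix "0" already present; 4 new (0, 1, 0, 1)
  "1001" → prefix "1001" already present; 0 new (none)
  "100010111" → prefix "10001011" already present; 1 new (1)
  "11010011" → prefix "110100" already present; 2 new (1, 1)
Total nodes = 5 + 6 + 3 + 3 + 0 + 3 + 6 + 3 + 4 + 0 + 1 + 2 = 36

36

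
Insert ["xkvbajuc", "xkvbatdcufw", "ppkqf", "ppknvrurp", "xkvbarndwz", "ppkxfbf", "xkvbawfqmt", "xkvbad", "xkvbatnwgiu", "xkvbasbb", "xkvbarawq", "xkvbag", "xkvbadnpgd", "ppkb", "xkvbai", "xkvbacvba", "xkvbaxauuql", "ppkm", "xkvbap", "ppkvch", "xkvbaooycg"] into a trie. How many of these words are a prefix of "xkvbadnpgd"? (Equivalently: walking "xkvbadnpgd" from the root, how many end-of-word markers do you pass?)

2

Check each prefix of "xkvbadnpgd" against the stored set — each match is an end-marker on the path.
Prefixes of the query that are stored words: "xkvbad", "xkvbadnpgd"
Count: 2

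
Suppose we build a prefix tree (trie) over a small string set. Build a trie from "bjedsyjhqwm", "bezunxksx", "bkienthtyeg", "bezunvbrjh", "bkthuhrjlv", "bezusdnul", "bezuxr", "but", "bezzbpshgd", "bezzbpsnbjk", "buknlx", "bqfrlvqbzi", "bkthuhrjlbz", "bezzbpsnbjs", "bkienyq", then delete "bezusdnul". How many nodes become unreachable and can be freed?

After clearing the end-marker at "bezusdnul", prune upward until reaching a node still needed by another word.
The suffix "sdnul" (5 nodes) is used only by "bezusdnul"; the node for "bezu" still has the child "n", so pruning stops there.
Nodes removed: 5

5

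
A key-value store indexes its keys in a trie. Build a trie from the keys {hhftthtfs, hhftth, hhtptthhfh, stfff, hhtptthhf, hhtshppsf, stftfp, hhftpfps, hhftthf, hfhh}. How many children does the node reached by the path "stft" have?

1

Walk "stft" from the root, arriving at one node.
Characters that immediately follow "stft" among the stored strings: {f}.
That node has 1 child edge.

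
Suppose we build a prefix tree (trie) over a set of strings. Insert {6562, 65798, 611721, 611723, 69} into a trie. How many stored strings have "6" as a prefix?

5

Traverse to the node for "6", then collect every word in that subtree.
Matches: "611721", "611723", "6562", "65798", "69"
Count: 5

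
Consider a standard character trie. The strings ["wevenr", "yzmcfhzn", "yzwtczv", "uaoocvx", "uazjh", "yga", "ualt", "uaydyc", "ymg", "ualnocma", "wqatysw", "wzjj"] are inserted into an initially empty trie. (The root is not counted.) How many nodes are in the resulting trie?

53

For each word, the new-node count is its length minus the longest prefix already in the trie:
  "wevenr" → 6 new (w, e, v, e, n, r)
  "yzmcfhzn" → 8 new (y, z, m, c, f, h, z, n)
  "yzwtczv" → prefix "yz" already present; 5 new (w, t, c, z, v)
  "uaoocvx" → 7 new (u, a, o, o, c, v, x)
  "uazjh" → prefix "ua" already present; 3 new (z, j, h)
  "yga" → prefix "y" already present; 2 new (g, a)
  "ualt" → prefix "ua" already present; 2 new (l, t)
  "uaydyc" → prefix "ua" already present; 4 new (y, d, y, c)
  "ymg" → prefix "y" already present; 2 new (m, g)
  "ualnocma" → prefix "ual" already present; 5 new (n, o, c, m, a)
  "wqatysw" → prefix "w" already present; 6 new (q, a, t, y, s, w)
  "wzjj" → prefix "w" already present; 3 new (z, j, j)
Total nodes = 6 + 8 + 5 + 7 + 3 + 2 + 2 + 4 + 2 + 5 + 6 + 3 = 53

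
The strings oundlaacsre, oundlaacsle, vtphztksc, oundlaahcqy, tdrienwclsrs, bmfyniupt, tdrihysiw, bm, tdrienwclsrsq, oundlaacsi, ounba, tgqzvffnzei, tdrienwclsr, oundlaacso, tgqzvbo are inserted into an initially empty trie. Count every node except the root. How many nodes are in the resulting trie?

69

Trace insertions, counting only characters that open a new branch:
  "oundlaacsre" → 11 new (o, u, n, d, l, a, a, c, s, r, e)
  "oundlaacsle" → prefix "oundlaacs" already present; 2 new (l, e)
  "vtphztksc" → 9 new (v, t, p, h, z, t, k, s, c)
  "oundlaahcqy" → prefix "oundlaa" already present; 4 new (h, c, q, y)
  "tdrienwclsrs" → 12 new (t, d, r, i, e, n, w, c, l, s, r, s)
  "bmfyniupt" → 9 new (b, m, f, y, n, i, u, p, t)
  "tdrihysiw" → prefix "tdri" already present; 5 new (h, y, s, i, w)
  "bm" → prefix "bm" already present; 0 new (none)
  "tdrienwclsrsq" → prefix "tdrienwclsrs" already present; 1 new (q)
  "oundlaacsi" → prefix "oundlaacs" already present; 1 new (i)
  "ounba" → prefix "oun" already present; 2 new (b, a)
  "tgqzvffnzei" → prefix "t" already present; 10 new (g, q, z, v, f, f, n, z, e, i)
  "tdrienwclsr" → prefix "tdrienwclsr" already present; 0 new (none)
  "oundlaacso" → prefix "oundlaacs" already present; 1 new (o)
  "tgqzvbo" → prefix "tgqzv" already present; 2 new (b, o)
Total nodes = 11 + 2 + 9 + 4 + 12 + 9 + 5 + 0 + 1 + 1 + 2 + 10 + 0 + 1 + 2 = 69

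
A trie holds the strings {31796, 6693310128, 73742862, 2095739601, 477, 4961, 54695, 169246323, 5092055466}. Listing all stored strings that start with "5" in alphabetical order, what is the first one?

5092055466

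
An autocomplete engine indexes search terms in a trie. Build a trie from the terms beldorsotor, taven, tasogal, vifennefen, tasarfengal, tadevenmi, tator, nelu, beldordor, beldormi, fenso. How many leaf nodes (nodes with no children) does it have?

11

Leaves are exactly the stored words that no other stored word extends.
Those words: "beldordor", "beldormi", "beldorsotor", "fenso", "nelu", "tadevenmi", "tasarfengal", "tasogal", "tator", "taven", "vifennefen"
Leaf count: 11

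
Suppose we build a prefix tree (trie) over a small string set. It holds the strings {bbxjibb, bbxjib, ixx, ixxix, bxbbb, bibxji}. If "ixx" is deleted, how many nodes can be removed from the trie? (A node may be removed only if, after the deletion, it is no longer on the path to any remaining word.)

A node on "ixx"'s path can go only if nothing else ends at it or branches off below it.
Every node on "ixx" is still needed (e.g. by "ixxix"), so nothing is freed.
Nodes removed: 0

0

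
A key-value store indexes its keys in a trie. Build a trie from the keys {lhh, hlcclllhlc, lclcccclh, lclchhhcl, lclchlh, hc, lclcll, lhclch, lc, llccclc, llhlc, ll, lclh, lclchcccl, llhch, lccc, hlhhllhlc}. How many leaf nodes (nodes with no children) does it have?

15

A leaf is a node with no children — equivalently, the end of a word that is not a proper prefix of any other stored word.
Those words: "hc", "hlcclllhlc", "hlhhllhlc", "lccc", "lclcccclh", "lclchcccl", "lclchhhcl", "lclchlh", "lclcll", "lclh", "lhclch", "lhh", "llccclc", "llhch", "llhlc"
Leaf count: 15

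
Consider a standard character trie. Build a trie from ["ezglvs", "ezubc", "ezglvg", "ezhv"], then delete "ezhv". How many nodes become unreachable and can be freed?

A node on "ezhv"'s path can go only if nothing else ends at it or branches off below it.
The suffix "hv" (2 nodes) is used only by "ezhv"; the node for "ez" still has the child "g", so pruning stops there.
Nodes removed: 2

2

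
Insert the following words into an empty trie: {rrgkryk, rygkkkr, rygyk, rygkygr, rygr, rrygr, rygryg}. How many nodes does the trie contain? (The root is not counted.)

Count nodes per top-level branch (shared prefixes stored once):
  'r'-branch (rrgkryk, rrygr, rygkkkr, rygkygr, rygr, rygryg, rygyk): 24 nodes
Sum: 24

24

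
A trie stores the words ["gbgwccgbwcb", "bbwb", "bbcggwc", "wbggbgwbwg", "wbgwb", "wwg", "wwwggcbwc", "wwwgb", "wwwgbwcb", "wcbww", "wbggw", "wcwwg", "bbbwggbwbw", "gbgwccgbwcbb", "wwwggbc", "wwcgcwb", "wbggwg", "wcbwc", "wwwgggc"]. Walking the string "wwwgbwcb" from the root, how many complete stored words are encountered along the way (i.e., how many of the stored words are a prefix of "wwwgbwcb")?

2

Check each prefix of "wwwgbwcb" against the stored set — each match is an end-marker on the path.
Prefixes of the query that are stored words: "wwwgb", "wwwgbwcb"
Count: 2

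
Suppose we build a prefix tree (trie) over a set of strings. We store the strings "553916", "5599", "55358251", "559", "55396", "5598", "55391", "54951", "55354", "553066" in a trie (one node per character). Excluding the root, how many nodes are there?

Trie structure (* marks end of a word):
(root)
└─ 5
   ├─ 4
   │  └─ 9
   │     └─ 5
   │        └─ 1 *
   └─ 5
      ├─ 3
      │  ├─ 0
      │  │  └─ 6
      │  │     └─ 6 *
      │  ├─ 5
      │  │  ├─ 4 *
      │  │  └─ 8
      │  │     └─ 2
      │  │        └─ 5
      │  │           └─ 1 *
      │  └─ 9
      │     ├─ 1 *
      │     │  └─ 6 *
      │     └─ 6 *
      └─ 9 *
         ├─ 8 *
         └─ 9 *
Counting every labelled node above: 23.

23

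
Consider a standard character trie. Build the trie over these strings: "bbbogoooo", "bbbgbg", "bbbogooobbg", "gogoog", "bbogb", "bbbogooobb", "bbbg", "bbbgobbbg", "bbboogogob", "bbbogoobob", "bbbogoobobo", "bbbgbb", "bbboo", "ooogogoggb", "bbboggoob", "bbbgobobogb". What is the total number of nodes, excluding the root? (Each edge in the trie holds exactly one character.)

59

For each word, the new-node count is its length minus the longest prefix already in the trie:
  "bbbogoooo" → 9 new (b, b, b, o, g, o, o, o, o)
  "bbbgbg" → prefix "bbb" already present; 3 new (g, b, g)
  "bbbogooobbg" → prefix "bbbogooo" already present; 3 new (b, b, g)
  "gogoog" → 6 new (g, o, g, o, o, g)
  "bbogb" → prefix "bb" already present; 3 new (o, g, b)
  "bbbogooobb" → prefix "bbbogooobb" already present; 0 new (none)
  "bbbg" → prefix "bbbg" already present; 0 new (none)
  "bbbgobbbg" → prefix "bbbg" already present; 5 new (o, b, b, b, g)
  "bbboogogob" → prefix "bbbo" already present; 6 new (o, g, o, g, o, b)
  "bbbogoobob" → prefix "bbbogoo" already present; 3 new (b, o, b)
  "bbbogoobobo" → prefix "bbbogoobob" already present; 1 new (o)
  "bbbgbb" → prefix "bbbgb" already present; 1 new (b)
  "bbboo" → prefix "bbboo" already present; 0 new (none)
  "ooogogoggb" → 10 new (o, o, o, g, o, g, o, g, g, b)
  "bbboggoob" → prefix "bbbog" already present; 4 new (g, o, o, b)
  "bbbgobobogb" → prefix "bbbgob" already present; 5 new (o, b, o, g, b)
Total nodes = 9 + 3 + 3 + 6 + 3 + 0 + 0 + 5 + 6 + 3 + 1 + 1 + 0 + 10 + 4 + 5 = 59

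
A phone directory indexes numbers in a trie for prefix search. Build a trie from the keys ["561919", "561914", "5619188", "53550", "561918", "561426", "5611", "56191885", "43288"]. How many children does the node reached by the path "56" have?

1

Follow the path "56" to its node, then look at its outgoing edges.
Characters that immediately follow "56" among the stored strings: {1}.
That node has 1 child edge.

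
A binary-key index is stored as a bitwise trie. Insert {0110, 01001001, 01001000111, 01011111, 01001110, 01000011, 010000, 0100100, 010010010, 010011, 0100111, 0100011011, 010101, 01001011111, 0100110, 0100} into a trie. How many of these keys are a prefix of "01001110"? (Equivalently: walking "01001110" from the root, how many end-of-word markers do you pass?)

Traverse "01001110" character by character; count nodes along the way that are marked as word ends.
Prefixes of the query that are stored words: "0100", "010011", "0100111", "01001110"
Count: 4

4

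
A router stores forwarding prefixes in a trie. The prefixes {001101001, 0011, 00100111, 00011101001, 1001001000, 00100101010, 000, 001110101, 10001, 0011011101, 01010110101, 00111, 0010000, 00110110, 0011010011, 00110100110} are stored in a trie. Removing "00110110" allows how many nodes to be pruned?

1

After clearing the end-marker at "00110110", prune upward until reaching a node still needed by another word.
The suffix "0" (1 node) is used only by "00110110"; the node for "0011011" still has the child "1", so pruning stops there.
Nodes removed: 1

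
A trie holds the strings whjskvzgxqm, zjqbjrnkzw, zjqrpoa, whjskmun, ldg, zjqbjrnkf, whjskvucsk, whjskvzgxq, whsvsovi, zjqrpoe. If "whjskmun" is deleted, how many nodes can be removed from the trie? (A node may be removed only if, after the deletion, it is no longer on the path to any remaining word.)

3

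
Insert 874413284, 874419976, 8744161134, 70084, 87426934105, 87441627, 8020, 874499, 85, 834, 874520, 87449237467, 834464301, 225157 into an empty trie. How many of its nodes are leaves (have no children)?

13

Leaves are exactly the stored words that no other stored word extends.
Those words: "225157", "70084", "8020", "834464301", "85", "87426934105", "874413284", "8744161134", "87441627", "874419976", "87449237467", "874499", "874520"
Leaf count: 13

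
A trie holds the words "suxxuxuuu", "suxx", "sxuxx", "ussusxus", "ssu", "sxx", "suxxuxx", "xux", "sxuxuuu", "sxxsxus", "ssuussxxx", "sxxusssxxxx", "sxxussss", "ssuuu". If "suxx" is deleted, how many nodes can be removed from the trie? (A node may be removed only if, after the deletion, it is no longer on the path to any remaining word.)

Walk "suxx" from the leaf back toward the root, removing each node that no remaining word uses.
Every node on "suxx" is still needed (e.g. by "suxxuxuuu"), so nothing is freed.
Nodes removed: 0

0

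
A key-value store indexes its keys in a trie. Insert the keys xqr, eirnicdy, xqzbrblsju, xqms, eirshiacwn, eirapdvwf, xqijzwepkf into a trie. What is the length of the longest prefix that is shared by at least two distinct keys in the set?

Look for the deepest trie node that still has at least two words in its subtree.
"eirapdvwf" and "eirnicdy" agree on "eir" (3 characters) before diverging; nothing deeper is shared.
Longest shared-prefix length: 3

3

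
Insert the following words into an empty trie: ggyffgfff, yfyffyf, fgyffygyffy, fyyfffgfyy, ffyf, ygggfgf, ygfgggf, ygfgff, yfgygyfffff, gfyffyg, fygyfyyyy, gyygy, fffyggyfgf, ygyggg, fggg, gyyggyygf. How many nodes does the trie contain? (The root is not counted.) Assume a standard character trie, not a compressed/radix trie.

Count nodes per top-level branch (shared prefixes stored once):
  'f'-branch (fffyggyfgf, ffyf, fggg, fgyffygyffy, fygyfyyyy, fyyfffgfyy): 40 nodes
  'g'-branch (gfyffyg, ggyffgfff, gyyggyygf, gyygy): 24 nodes
  'y'-branch (yfgygyfffff, yfyffyf, ygfgff, ygfgggf, ygggfgf, ygyggg): 33 nodes
Sum: 97

97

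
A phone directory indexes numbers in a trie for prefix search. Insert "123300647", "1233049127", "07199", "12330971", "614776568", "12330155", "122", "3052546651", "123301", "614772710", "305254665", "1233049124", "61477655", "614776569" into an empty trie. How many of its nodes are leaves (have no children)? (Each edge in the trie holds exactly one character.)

Leaves are exactly the stored words that no other stored word extends.
Those words: "07199", "122", "123300647", "12330155", "1233049124", "1233049127", "12330971", "3052546651", "614772710", "61477655", "614776568", "614776569"
Leaf count: 12

12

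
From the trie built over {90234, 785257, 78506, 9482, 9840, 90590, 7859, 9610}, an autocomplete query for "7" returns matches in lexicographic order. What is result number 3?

7859

DFS of the "7" subtree visits, in order: "78506", "785257", "7859"
The 3rd is 7859.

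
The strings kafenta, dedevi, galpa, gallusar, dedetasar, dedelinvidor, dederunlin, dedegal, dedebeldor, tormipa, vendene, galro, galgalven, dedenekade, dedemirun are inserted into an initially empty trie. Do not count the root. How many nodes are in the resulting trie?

84

Trace insertions, counting only characters that open a new branch:
  "kafenta" → 7 new (k, a, f, e, n, t, a)
  "dedevi" → 6 new (d, e, d, e, v, i)
  "galpa" → 5 new (g, a, l, p, a)
  "gallusar" → prefix "gal" already present; 5 new (l, u, s, a, r)
  "dedetasar" → prefix "dede" already present; 5 new (t, a, s, a, r)
  "dedelinvidor" → prefix "dede" already present; 8 new (l, i, n, v, i, d, o, r)
  "dederunlin" → prefix "dede" already present; 6 new (r, u, n, l, i, n)
  "dedegal" → prefix "dede" already present; 3 new (g, a, l)
  "dedebeldor" → prefix "dede" already present; 6 new (b, e, l, d, o, r)
  "tormipa" → 7 new (t, o, r, m, i, p, a)
  "vendene" → 7 new (v, e, n, d, e, n, e)
  "galro" → prefix "gal" already present; 2 new (r, o)
  "galgalven" → prefix "gal" already present; 6 new (g, a, l, v, e, n)
  "dedenekade" → prefix "dede" already present; 6 new (n, e, k, a, d, e)
  "dedemirun" → prefix "dede" already present; 5 new (m, i, r, u, n)
Total nodes = 7 + 6 + 5 + 5 + 5 + 8 + 6 + 3 + 6 + 7 + 7 + 2 + 6 + 6 + 5 = 84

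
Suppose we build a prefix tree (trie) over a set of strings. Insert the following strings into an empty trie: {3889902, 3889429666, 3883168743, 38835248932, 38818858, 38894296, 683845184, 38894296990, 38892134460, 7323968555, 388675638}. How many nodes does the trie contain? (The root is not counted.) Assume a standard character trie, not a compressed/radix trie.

Count nodes per top-level branch (shared prefixes stored once):
  '3'-branch (38818858, 3883168743, 38835248932, 388675638, 38892134460, 38894296, 3889429666, 38894296990, 3889902): 48 nodes
  '6'-branch (683845184): 9 nodes
  '7'-branch (7323968555): 10 nodes
Sum: 67

67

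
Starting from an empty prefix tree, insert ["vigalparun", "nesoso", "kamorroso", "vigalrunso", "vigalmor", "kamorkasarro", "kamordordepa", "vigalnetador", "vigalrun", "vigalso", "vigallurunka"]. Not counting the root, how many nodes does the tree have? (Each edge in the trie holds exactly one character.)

63

Count nodes per top-level branch (shared prefixes stored once):
  'k'-branch (kamordordepa, kamorkasarro, kamorroso): 23 nodes
  'n'-branch (nesoso): 6 nodes
  'v'-branch (vigallurunka, vigalmor, vigalnetador, vigalparun, vigalrun, vigalrunso, vigalso): 34 nodes
Sum: 63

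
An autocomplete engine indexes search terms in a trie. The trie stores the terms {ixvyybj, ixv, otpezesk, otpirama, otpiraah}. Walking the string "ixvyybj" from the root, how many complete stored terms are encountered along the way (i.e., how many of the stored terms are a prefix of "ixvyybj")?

Traverse "ixvyybj" character by character; count nodes along the way that are marked as word ends.
Prefixes of the query that are stored words: "ixv", "ixvyybj"
Count: 2

2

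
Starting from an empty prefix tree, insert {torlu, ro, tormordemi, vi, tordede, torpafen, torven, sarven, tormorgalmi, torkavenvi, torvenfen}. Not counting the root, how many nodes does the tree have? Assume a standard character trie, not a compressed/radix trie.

Trace insertions, counting only characters that open a new branch:
  "torlu" → 5 new (t, o, r, l, u)
  "ro" → 2 new (r, o)
  "tormordemi" → prefix "tor" already present; 7 new (m, o, r, d, e, m, i)
  "vi" → 2 new (v, i)
  "tordede" → prefix "tor" already present; 4 new (d, e, d, e)
  "torpafen" → prefix "tor" already present; 5 new (p, a, f, e, n)
  "torven" → prefix "tor" already present; 3 new (v, e, n)
  "sarven" → 6 new (s, a, r, v, e, n)
  "tormorgalmi" → prefix "tormor" already present; 5 new (g, a, l, m, i)
  "torkavenvi" → prefix "tor" already present; 7 new (k, a, v, e, n, v, i)
  "torvenfen" → prefix "torven" already present; 3 new (f, e, n)
Total nodes = 5 + 2 + 7 + 2 + 4 + 5 + 3 + 6 + 5 + 7 + 3 = 49

49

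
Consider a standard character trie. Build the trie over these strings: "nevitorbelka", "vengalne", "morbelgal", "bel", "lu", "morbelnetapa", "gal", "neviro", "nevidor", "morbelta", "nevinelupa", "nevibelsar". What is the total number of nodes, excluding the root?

Trace insertions, counting only characters that open a new branch:
  "nevitorbelka" → 12 new (n, e, v, i, t, o, r, b, e, l, k, a)
  "vengalne" → 8 new (v, e, n, g, a, l, n, e)
  "morbelgal" → 9 new (m, o, r, b, e, l, g, a, l)
  "bel" → 3 new (b, e, l)
  "lu" → 2 new (l, u)
  "morbelnetapa" → prefix "morbel" already present; 6 new (n, e, t, a, p, a)
  "gal" → 3 new (g, a, l)
  "neviro" → prefix "nevi" already present; 2 new (r, o)
  "nevidor" → prefix "nevi" already present; 3 new (d, o, r)
  "morbelta" → prefix "morbel" already present; 2 new (t, a)
  "nevinelupa" → prefix "nevi" already present; 6 new (n, e, l, u, p, a)
  "nevibelsar" → prefix "nevi" already present; 6 new (b, e, l, s, a, r)
Total nodes = 12 + 8 + 9 + 3 + 2 + 6 + 3 + 2 + 3 + 2 + 6 + 6 = 62

62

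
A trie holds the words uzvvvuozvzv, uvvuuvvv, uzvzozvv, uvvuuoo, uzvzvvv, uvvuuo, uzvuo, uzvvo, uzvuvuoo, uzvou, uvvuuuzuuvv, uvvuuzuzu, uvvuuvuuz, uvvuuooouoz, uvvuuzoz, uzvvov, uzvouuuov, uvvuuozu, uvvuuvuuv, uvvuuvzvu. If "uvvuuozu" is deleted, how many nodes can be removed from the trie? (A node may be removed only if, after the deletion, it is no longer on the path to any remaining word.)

2

Walk "uvvuuozu" from the leaf back toward the root, removing each node that no remaining word uses.
The suffix "zu" (2 nodes) is used only by "uvvuuozu"; the node for "uvvuuo" still has the child "o", so pruning stops there.
Nodes removed: 2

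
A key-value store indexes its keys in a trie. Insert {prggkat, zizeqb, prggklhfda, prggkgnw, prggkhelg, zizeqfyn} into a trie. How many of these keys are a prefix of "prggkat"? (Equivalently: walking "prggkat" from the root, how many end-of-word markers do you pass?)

Traverse "prggkat" character by character; count nodes along the way that are marked as word ends.
Prefixes of the query that are stored words: "prggkat"
Count: 1

1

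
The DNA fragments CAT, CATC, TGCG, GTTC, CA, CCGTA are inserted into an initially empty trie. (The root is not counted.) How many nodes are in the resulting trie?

16

Trie structure (* marks end of a word):
(root)
├─ C
│  ├─ A *
│  │  └─ T *
│  │     └─ C *
│  └─ C
│     └─ G
│        └─ T
│           └─ A *
├─ G
│  └─ T
│     └─ T
│        └─ C *
└─ T
   └─ G
      └─ C
         └─ G *
Counting every labelled node above: 16.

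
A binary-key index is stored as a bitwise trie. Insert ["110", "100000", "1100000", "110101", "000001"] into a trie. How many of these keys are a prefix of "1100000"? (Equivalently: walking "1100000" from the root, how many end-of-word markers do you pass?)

2

Check each prefix of "1100000" against the stored set — each match is an end-marker on the path.
Prefixes of the query that are stored words: "110", "1100000"
Count: 2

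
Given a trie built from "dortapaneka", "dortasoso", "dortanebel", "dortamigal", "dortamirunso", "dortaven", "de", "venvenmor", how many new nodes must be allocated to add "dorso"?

2

The longest prefix of "dorso" already in the trie is "dor" (length 3).
Each of the 2 remaining characters creates one node.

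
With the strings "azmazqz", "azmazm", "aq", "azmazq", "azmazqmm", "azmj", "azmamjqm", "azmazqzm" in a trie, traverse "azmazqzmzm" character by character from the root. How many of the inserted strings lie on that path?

Walk "azmazqzmzm" from the root; an end-of-word marker is hit whenever a stored word is a prefix of "azmazqzmzm".
Prefixes of the query that are stored words: "azmazq", "azmazqz", "azmazqzm"
Count: 3

3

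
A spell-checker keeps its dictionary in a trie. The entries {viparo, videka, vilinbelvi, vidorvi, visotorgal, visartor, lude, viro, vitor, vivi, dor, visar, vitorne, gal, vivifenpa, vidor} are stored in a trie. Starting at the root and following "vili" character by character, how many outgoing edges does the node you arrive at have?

1

The children of the "vili" node are the distinct next characters among strings starting with "vili".
Characters that immediately follow "vili" among the stored strings: {n}.
That node has 1 child edge.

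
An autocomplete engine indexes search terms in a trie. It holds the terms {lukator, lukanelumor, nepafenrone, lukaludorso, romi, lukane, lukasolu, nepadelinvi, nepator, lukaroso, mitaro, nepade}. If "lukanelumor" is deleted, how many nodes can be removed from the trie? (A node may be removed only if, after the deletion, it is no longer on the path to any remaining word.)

5

Walk "lukanelumor" from the leaf back toward the root, removing each node that no remaining word uses.
The suffix "lumor" (5 nodes) is used only by "lukanelumor"; "lukane" is itself a stored word, so pruning stops there.
Nodes removed: 5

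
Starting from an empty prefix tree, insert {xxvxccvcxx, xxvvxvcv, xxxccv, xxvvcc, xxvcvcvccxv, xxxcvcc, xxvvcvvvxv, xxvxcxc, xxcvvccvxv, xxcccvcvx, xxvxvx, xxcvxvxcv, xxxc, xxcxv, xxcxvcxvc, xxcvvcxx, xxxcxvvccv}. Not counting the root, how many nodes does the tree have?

Trace insertions, counting only characters that open a new branch:
  "xxvxccvcxx" → 10 new (x, x, v, x, c, c, v, c, x, x)
  "xxvvxvcv" → prefix "xxv" already present; 5 new (v, x, v, c, v)
  "xxxccv" → prefix "xx" already present; 4 new (x, c, c, v)
  "xxvvcc" → prefix "xxvv" already present; 2 new (c, c)
  "xxvcvcvccxv" → prefix "xxv" already present; 8 new (c, v, c, v, c, c, x, v)
  "xxxcvcc" → prefix "xxxc" already present; 3 new (v, c, c)
  "xxvvcvvvxv" → prefix "xxvvc" already present; 5 new (v, v, v, x, v)
  "xxvxcxc" → prefix "xxvxc" already present; 2 new (x, c)
  "xxcvvccvxv" → prefix "xx" already present; 8 new (c, v, v, c, c, v, x, v)
  "xxcccvcvx" → prefix "xxc" already present; 6 new (c, c, v, c, v, x)
  "xxvxvx" → prefix "xxvx" already present; 2 new (v, x)
  "xxcvxvxcv" → prefix "xxcv" already present; 5 new (x, v, x, c, v)
  "xxxc" → prefix "xxxc" already present; 0 new (none)
  "xxcxv" → prefix "xxc" already present; 2 new (x, v)
  "xxcxvcxvc" → prefix "xxcxv" already present; 4 new (c, x, v, c)
  "xxcvvcxx" → prefix "xxcvvc" already present; 2 new (x, x)
  "xxxcxvvccv" → prefix "xxxc" already present; 6 new (x, v, v, c, c, v)
Total nodes = 10 + 5 + 4 + 2 + 8 + 3 + 5 + 2 + 8 + 6 + 2 + 5 + 0 + 2 + 4 + 2 + 6 = 74

74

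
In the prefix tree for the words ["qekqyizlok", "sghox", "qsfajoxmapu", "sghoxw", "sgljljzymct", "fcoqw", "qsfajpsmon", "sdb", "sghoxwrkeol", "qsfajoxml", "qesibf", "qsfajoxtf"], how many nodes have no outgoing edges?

A leaf is a node with no children — equivalently, the end of a word that is not a proper prefix of any other stored word.
Those words: "fcoqw", "qekqyizlok", "qesibf", "qsfajoxmapu", "qsfajoxml", "qsfajoxtf", "qsfajpsmon", "sdb", "sghoxwrkeol", "sgljljzymct"
Leaf count: 10

10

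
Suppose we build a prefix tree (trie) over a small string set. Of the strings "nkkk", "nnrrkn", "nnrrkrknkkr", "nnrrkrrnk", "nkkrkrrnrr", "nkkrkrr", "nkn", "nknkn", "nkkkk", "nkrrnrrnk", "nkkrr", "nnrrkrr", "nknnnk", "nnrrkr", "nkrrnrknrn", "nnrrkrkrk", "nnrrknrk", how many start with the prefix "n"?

Filter for entries beginning with "n":
Words under "n": nkkk, nkkkk, nkkrkrr, nkkrkrrnrr, nkkrr, nkn, nknkn, nknnnk, nkrrnrknrn, nkrrnrrnk, nnrrkn, nnrrknrk, nnrrkr, nnrrkrknkkr, nnrrkrkrk, nnrrkrr, nnrrkrrnk
Count: 17

17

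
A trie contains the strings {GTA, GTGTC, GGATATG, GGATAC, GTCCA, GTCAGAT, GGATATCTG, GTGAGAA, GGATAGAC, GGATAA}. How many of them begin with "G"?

10

Walk to "G"; the words in its subtree are exactly those with that prefix.
Matches: "GGATAA", "GGATAC", "GGATAGAC", "GGATATCTG", "GGATATG", "GTA", "GTCAGAT", "GTCCA", "GTGAGAA", "GTGTC"
Count: 10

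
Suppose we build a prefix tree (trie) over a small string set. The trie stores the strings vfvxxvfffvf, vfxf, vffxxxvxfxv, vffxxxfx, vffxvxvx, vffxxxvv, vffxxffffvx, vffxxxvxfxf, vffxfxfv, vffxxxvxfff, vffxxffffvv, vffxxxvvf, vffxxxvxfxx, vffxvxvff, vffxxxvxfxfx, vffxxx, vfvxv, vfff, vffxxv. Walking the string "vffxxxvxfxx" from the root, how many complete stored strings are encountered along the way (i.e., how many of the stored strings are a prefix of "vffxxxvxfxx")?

2

Traverse "vffxxxvxfxx" character by character; count nodes along the way that are marked as word ends.
Prefixes of the query that are stored words: "vffxxx", "vffxxxvxfxx"
Count: 2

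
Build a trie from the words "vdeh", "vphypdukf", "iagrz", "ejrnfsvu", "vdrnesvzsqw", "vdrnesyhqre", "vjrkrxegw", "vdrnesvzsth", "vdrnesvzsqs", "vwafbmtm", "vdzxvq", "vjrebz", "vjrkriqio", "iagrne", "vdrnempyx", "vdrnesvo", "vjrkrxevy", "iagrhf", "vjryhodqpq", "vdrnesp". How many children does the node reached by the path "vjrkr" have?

Walk "vjrkr" from the root, arriving at one node.
Distinct next characters after "vjrkr": i, x.
That node has 2 child edges.

2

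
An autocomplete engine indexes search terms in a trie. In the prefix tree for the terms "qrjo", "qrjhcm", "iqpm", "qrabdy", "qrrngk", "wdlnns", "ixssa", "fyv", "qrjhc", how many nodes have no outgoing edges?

A leaf is a node with no children — equivalently, the end of a word that is not a proper prefix of any other stored word.
Those words: "fyv", "iqpm", "ixssa", "qrabdy", "qrjhcm", "qrjo", "qrrngk", "wdlnns"
Leaf count: 8

8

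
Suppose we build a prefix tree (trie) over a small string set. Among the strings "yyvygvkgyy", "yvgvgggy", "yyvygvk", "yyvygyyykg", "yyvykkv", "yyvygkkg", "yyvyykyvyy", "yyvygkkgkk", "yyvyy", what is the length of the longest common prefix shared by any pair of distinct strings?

8

Equivalently: take the maximum, over all pairs, of their longest common prefix length.
e.g. "yyvygkkg" and "yyvygkkgkk" share the prefix "yyvygkkg" of length 8; no pair shares a longer one.
Longest shared-prefix length: 8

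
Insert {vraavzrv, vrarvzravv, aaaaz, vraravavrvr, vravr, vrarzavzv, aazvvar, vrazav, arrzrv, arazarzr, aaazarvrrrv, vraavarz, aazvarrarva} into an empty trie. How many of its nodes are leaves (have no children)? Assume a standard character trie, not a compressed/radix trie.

13

A leaf is a node with no children — equivalently, the end of a word that is not a proper prefix of any other stored word.
Those words: "aaaaz", "aaazarvrrrv", "aazvarrarva", "aazvvar", "arazarzr", "arrzrv", "vraavarz", "vraavzrv", "vraravavrvr", "vrarvzravv", "vrarzavzv", "vravr", "vrazav"
Leaf count: 13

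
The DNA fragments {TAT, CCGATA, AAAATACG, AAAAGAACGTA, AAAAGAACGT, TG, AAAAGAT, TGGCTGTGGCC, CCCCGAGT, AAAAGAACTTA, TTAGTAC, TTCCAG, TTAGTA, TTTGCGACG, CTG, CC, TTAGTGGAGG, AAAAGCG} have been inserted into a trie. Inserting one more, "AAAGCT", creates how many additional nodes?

"AAA" is already a path in the trie; the remaining "GCT" must be added.
New nodes needed: |"AAAGCT"| − 3 = 6 − 3 = 3.

3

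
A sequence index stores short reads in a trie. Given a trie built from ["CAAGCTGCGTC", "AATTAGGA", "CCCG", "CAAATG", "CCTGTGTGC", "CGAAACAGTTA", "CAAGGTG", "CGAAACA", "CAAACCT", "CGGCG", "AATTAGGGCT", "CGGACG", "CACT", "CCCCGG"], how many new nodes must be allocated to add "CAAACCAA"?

2

Walking "CAAACCAA" from the root, the first 6 characters ("CAAACC") follow existing edges; "A" is the first miss.
Each of the 2 remaining characters creates one node.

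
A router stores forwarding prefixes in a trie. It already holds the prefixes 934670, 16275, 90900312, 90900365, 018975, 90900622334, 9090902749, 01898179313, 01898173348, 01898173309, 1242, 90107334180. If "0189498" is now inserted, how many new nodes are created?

3

"0189" is already a path in the trie; the remaining "498" must be added.
New nodes needed: |"0189498"| − 4 = 7 − 4 = 3.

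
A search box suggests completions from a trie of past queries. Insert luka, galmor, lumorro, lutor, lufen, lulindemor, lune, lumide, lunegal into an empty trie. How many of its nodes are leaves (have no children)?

8

Leaves are exactly the stored words that no other stored word extends.
Those words: "galmor", "lufen", "luka", "lulindemor", "lumide", "lumorro", "lunegal", "lutor"
Leaf count: 8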